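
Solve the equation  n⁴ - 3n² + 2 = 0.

n = -1.4142 or n = -1 or n = 1 or n = 1.4142

Let u = n². The equation becomes u² - 3u + 2 = 0.
Factor: (u - 1)(u - 2) = 0, so u = 1 or u = 2.
n² = 1 gives n = ±1.
n² = 2 gives n = ±√(2) ≈ ±1.4142.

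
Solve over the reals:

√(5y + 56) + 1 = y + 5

Isolate the radical: √(5y + 56) = y + 4.
Square both sides: 5y + 56 = (y + 4)².
Expand and rearrange: y² + 3y - 40 = 0.
Solving gives y = 5 or y = -8.
Check each candidate in the original equation:
  y = 5: √(81) = 9, while y + 4 = 9 — valid.
  y = -8: √(16) = 4, while y + 4 = -4 — extraneous.

y = 5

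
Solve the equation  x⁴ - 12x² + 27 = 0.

Let u = x². The equation becomes u² - 12u + 27 = 0.
Factor: (u - 3)(u - 9) = 0, so u = 3 or u = 9.
x² = 3 gives x = ±√(3) ≈ ±1.7321.
x² = 9 gives x = ±3.

x = -3 or x = -1.7321 or x = 1.7321 or x = 3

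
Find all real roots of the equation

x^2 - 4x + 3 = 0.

x = 1 or x = 3

Factor: (x - 3)(x - 1) = 0.
So x = 3 or x = 1.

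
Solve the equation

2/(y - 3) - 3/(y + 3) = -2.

Multiply both sides by (y - 3)(y + 3):
2(y + 3) - 3(y - 3) = -2(y - 3)(y + 3).
Expand and collect terms: -2y² + y + 3 = 0.
Factor or apply the quadratic formula: y = -1 or y = 1.5.
Neither value makes a denominator zero (y ≠ 3, y ≠ -3), so both are valid.

y = -1 or y = 1.5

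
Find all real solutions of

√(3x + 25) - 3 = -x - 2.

Isolate the radical: √(3x + 25) = -x + 1.
Square both sides: 3x + 25 = (-x + 1)².
Expand and rearrange: x² - 5x - 24 = 0.
Solving gives x = 8 or x = -3.
Check each candidate in the original equation:
  x = 8: √(49) = 7, while -x + 1 = -7 — extraneous.
  x = -3: √(16) = 4, while -x + 1 = 4 — valid.

x = -3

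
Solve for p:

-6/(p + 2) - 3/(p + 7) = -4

Multiply both sides by (p + 2)(p + 7):
-6(p + 7) - 3(p + 2) = -4(p + 2)(p + 7).
Expand and collect terms: -4p² - 27p - 8 = 0.
By the quadratic formula, p = (27 ± √601) / -8, so p ≈ -6.4394 or p ≈ -0.3106.
Neither value makes a denominator zero (p ≠ -2, p ≠ -7), so both are valid.

p = -6.4394 or p = -0.3106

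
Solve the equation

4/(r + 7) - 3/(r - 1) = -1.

Multiply both sides by (r + 7)(r - 1):
4(r - 1) - 3(r + 7) = -(r + 7)(r - 1).
Expand and collect terms: -r² - 7r + 32 = 0.
By the quadratic formula, r = (7 ± √177) / -2, so r ≈ -10.1521 or r ≈ 3.1521.
Neither value makes a denominator zero (r ≠ -7, r ≠ 1), so both are valid.

r = -10.1521 or r = 3.1521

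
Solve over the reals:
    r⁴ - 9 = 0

r = -1.7321 or r = 1.7321

Let u = r². The equation becomes u² - 9 = 0.
Factor: (u + 3)(u - 3) = 0, so u = -3 or u = 3.
r² = -3 < 0 has no real solution.
r² = 3 gives r = ±√(3) ≈ ±1.7321.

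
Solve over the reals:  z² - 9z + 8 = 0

z = 1 or z = 8

Factor: (z - 8)(z - 1) = 0.
So z = 8 or z = 1.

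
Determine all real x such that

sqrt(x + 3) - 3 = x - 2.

Isolate the radical: sqrt(x + 3) = x + 1.
Square both sides: x + 3 = (x + 1)^2.
Expand and rearrange: x^2 + x - 2 = 0.
Solving gives x = 1 or x = -2.
Check each candidate in the original equation:
  x = 1: sqrt(4) = 2, while x + 1 = 2 — valid.
  x = -2: sqrt(1) = 1, while x + 1 = -1 — extraneous.

x = 1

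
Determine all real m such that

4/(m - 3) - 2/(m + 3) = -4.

Multiply both sides by (m - 3)(m + 3):
4(m + 3) - 2(m - 3) = -4(m - 3)(m + 3).
Expand and collect terms: -4m^2 - 2m + 18 = 0.
By the quadratic formula, m = (2 +/- sqrt(292)) / -8, so m ~= -2.386 or m ~= 1.886.
Neither value makes a denominator zero (m != 3, m != -3), so both are valid.

m = -2.386 or m = 1.886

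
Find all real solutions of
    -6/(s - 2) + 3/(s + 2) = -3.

s = -2.7016 or s = 3.7016

Multiply both sides by (s - 2)(s + 2):
-6(s + 2) + 3(s - 2) = -3(s - 2)(s + 2).
Expand and collect terms: -3s² + 3s + 30 = 0.
By the quadratic formula, s = (-3 ± √369) / -6, so s ≈ -2.7016 or s ≈ 3.7016.
Neither value makes a denominator zero (s ≠ 2, s ≠ -2), so both are valid.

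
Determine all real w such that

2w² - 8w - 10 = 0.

w = -1 or w = 5

Factor: 2(w - 5)(w + 1) = 0.
So w = 5 or w = -1.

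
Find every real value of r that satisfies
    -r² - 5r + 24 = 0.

Factor: -1(r + 8)(r - 3) = 0.
So r = -8 or r = 3.

r = -8 or r = 3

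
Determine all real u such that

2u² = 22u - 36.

Bring every term to one side: 2u² - 22u + 36 = 0.
Factor: 2(u - 9)(u - 2) = 0.
So u = 9 or u = 2.

u = 2 or u = 9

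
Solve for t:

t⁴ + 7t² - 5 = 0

t = -0.8083 or t = 0.8083

Let u = t². The equation becomes u² + 7u - 5 = 0.
By the quadratic formula, u = -7/2 + √(69)/2 or u = -√(69)/2 - 7/2.
t² = -7/2 + √(69)/2 gives t = ±√(-7/2 + √(69)/2) ≈ ±0.8083.
t² = -√(69)/2 - 7/2 < 0 has no real solution.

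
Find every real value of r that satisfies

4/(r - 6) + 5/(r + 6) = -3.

Multiply both sides by (r - 6)(r + 6):
4(r + 6) + 5(r - 6) = -3(r - 6)(r + 6).
Expand and collect terms: -3r^2 - 9r + 114 = 0.
By the quadratic formula, r = (9 +/- sqrt(1449)) / -6, so r ~= -7.8443 or r ~= 4.8443.
Neither value makes a denominator zero (r != 6, r != -6), so both are valid.

r = -7.8443 or r = 4.8443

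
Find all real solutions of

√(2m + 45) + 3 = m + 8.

m = 2

Isolate the radical: √(2m + 45) = m + 5.
Square both sides: 2m + 45 = (m + 5)².
Expand and rearrange: m² + 8m - 20 = 0.
Solving gives m = 2 or m = -10.
Check each candidate in the original equation:
  m = 2: √(49) = 7, while m + 5 = 7 — valid.
  m = -10: √(25) = 5, while m + 5 = -5 — extraneous.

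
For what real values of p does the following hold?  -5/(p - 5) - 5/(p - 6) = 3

Multiply both sides by (p - 5)(p - 6):
-5(p - 6) - 5(p - 5) = 3(p - 5)(p - 6).
Expand and collect terms: 3p^2 - 23p + 35 = 0.
By the quadratic formula, p = (23 +/- sqrt(109)) / 6, so p ~= 5.5734 or p ~= 2.0933.
Neither value makes a denominator zero (p != 5, p != 6), so both are valid.

p = 2.0933 or p = 5.5734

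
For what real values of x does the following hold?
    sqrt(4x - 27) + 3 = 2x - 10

Isolate the radical: sqrt(4x - 27) = 2x - 13.
Square both sides: 4x - 27 = (2x - 13)^2.
Expand and rearrange: 4x^2 - 56x + 196 = 0.
This gives the repeated root x = 7.
Check in the original equation:
  x = 7: sqrt(1) = 1, while 2x - 13 = 1 — valid.

x = 7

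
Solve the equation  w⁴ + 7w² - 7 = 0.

Let u = w². The equation becomes u² + 7u - 7 = 0.
By the quadratic formula, u = -7/2 + √(77)/2 or u = -√(77)/2 - 7/2.
w² = -7/2 + √(77)/2 gives w = ±√(-7/2 + √(77)/2) ≈ ±0.9421.
w² = -√(77)/2 - 7/2 < 0 has no real solution.

w = -0.9421 or w = 0.9421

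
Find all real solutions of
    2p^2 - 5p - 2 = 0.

p = -0.3508 or p = 2.8508

Discriminant: (-5)^2 - 4*2*(-2) = 41.
Quadratic formula: p = (5 +/- sqrt(41)) / 4.
So p = 5/4 + sqrt(41)/4 ~= 2.8508 or p = 5/4 - sqrt(41)/4 ~= -0.3508.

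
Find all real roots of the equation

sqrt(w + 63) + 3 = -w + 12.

Isolate the radical: sqrt(w + 63) = -w + 9.
Square both sides: w + 63 = (-w + 9)^2.
Expand and rearrange: w^2 - 19w + 18 = 0.
Solving gives w = 18 or w = 1.
Check each candidate in the original equation:
  w = 18: sqrt(81) = 9, while -w + 9 = -9 — extraneous.
  w = 1: sqrt(64) = 8, while -w + 9 = 8 — valid.

w = 1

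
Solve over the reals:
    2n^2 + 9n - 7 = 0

Discriminant: (9)^2 - 4*2*(-7) = 137.
Quadratic formula: n = (-9 +/- sqrt(137)) / 4.
So n = -9/4 + sqrt(137)/4 ~= 0.6762 or n = -sqrt(137)/4 - 9/4 ~= -5.1762.

n = -5.1762 or n = 0.6762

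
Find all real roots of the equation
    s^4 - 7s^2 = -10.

s = -2.2361 or s = -1.4142 or s = 1.4142 or s = 2.2361

Let u = s^2. The equation becomes u^2 - 7u + 10 = 0.
Factor: (u - 5)(u - 2) = 0, so u = 5 or u = 2.
s^2 = 5 gives s = +/-sqrt(5) ~= +/-2.2361.
s^2 = 2 gives s = +/-sqrt(2) ~= +/-1.4142.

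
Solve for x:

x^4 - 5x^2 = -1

x = -2.1889 or x = -0.4569 or x = 0.4569 or x = 2.1889

Let u = x^2. The equation becomes u^2 - 5u + 1 = 0.
By the quadratic formula, u = sqrt(21)/2 + 5/2 or u = 5/2 - sqrt(21)/2.
x^2 = sqrt(21)/2 + 5/2 gives x = +/-sqrt(sqrt(21)/2 + 5/2) ~= +/-2.1889.
x^2 = 5/2 - sqrt(21)/2 gives x = +/-sqrt(5/2 - sqrt(21)/2) ~= +/-0.4569.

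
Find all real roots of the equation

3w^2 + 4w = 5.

w = -2.1196 or w = 0.7863

Rearrange to standard form: 3w^2 + 4w - 5 = 0.
Discriminant: (4)^2 - 4*3*(-5) = 76.
Quadratic formula: w = (-4 +/- sqrt(76)) / 6.
So w = -2/3 + sqrt(19)/3 ~= 0.7863 or w = -sqrt(19)/3 - 2/3 ~= -2.1196.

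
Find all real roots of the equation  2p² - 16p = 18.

p = -1 or p = 9

Bring every term to one side: 2p² - 16p - 18 = 0.
Factor: 2(p - 9)(p + 1) = 0.
So p = 9 or p = -1.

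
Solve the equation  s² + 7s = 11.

Rearrange to standard form: s² + 7s - 11 = 0.
Discriminant: (7)² − 4·1·(-11) = 93.
Quadratic formula: s = (-7 ± √93) / 2.
So s = -7/2 + √(93)/2 ≈ 1.3218 or s = -√(93)/2 - 7/2 ≈ -8.3218.

s = -8.3218 or s = 1.3218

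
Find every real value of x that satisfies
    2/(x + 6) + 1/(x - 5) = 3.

x = -5.3541 or x = 5.3541

Multiply both sides by (x + 6)(x - 5):
2(x - 5) + (x + 6) = 3(x + 6)(x - 5).
Expand and collect terms: 3x^2 - 86 = 0.
By the quadratic formula, x = (0 +/- sqrt(1032)) / 6, so x ~= 5.3541 or x ~= -5.3541.
Neither value makes a denominator zero (x != -6, x != 5), so both are valid.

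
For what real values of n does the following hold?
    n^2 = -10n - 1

n = -9.899 or n = -0.101

Rearrange to standard form: n^2 + 10n + 1 = 0.
Discriminant: (10)^2 - 4*1*1 = 96.
Quadratic formula: n = (-10 +/- sqrt(96)) / 2.
So n = -5 + 2*sqrt(6) ~= -0.101 or n = -5 - 2*sqrt(6) ~= -9.899.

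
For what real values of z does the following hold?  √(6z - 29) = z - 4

z = 5 or z = 9

Square both sides: 6z - 29 = (z - 4)².
Expand and rearrange: z² - 14z + 45 = 0.
Solving gives z = 9 or z = 5.
Check each candidate in the original equation:
  z = 9: √(25) = 5, while z - 4 = 5 — valid.
  z = 5: √(1) = 1, while z - 4 = 1 — valid.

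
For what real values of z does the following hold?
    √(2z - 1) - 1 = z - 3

Isolate the radical: √(2z - 1) = z - 2.
Square both sides: 2z - 1 = (z - 2)².
Expand and rearrange: z² - 6z + 5 = 0.
Solving gives z = 5 or z = 1.
Check each candidate in the original equation:
  z = 5: √(9) = 3, while z - 2 = 3 — valid.
  z = 1: √(1) = 1, while z - 2 = -1 — extraneous.

z = 5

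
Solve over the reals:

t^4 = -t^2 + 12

Let u = t^2. The equation becomes u^2 + u - 12 = 0.
Factor: (u - 3)(u + 4) = 0, so u = 3 or u = -4.
t^2 = 3 gives t = +/-sqrt(3) ~= +/-1.7321.
t^2 = -4 < 0 has no real solution.

t = -1.7321 or t = 1.7321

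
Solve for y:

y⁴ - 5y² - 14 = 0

Let u = y². The equation becomes u² - 5u - 14 = 0.
Factor: (u - 7)(u + 2) = 0, so u = 7 or u = -2.
y² = 7 gives y = ±√(7) ≈ ±2.6458.
y² = -2 < 0 has no real solution.

y = -2.6458 or y = 2.6458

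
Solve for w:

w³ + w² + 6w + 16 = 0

w = -2

Possible rational roots are divisors of 16. Testing w = -2 gives 0, so (w + 2) is a factor.
Divide: w³ + w² + 6w + 16 = (w + 2)(w² - w + 8).
The quadratic w² - w + 8 has discriminant -31 < 0, so no further real roots.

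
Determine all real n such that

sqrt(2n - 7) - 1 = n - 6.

Isolate the radical: sqrt(2n - 7) = n - 5.
Square both sides: 2n - 7 = (n - 5)^2.
Expand and rearrange: n^2 - 12n + 32 = 0.
Solving gives n = 8 or n = 4.
Check each candidate in the original equation:
  n = 8: sqrt(9) = 3, while n - 5 = 3 — valid.
  n = 4: sqrt(1) = 1, while n - 5 = -1 — extraneous.

n = 8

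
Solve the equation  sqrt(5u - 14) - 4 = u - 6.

u = 3 or u = 6

Isolate the radical: sqrt(5u - 14) = u - 2.
Square both sides: 5u - 14 = (u - 2)^2.
Expand and rearrange: u^2 - 9u + 18 = 0.
Solving gives u = 6 or u = 3.
Check each candidate in the original equation:
  u = 6: sqrt(16) = 4, while u - 2 = 4 — valid.
  u = 3: sqrt(1) = 1, while u - 2 = 1 — valid.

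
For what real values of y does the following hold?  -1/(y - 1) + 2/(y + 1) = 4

y = -0.3904 or y = 0.6404

Multiply both sides by (y - 1)(y + 1):
-(y + 1) + 2(y - 1) = 4(y - 1)(y + 1).
Expand and collect terms: 4y^2 - y - 1 = 0.
By the quadratic formula, y = (1 +/- sqrt(17)) / 8, so y ~= 0.6404 or y ~= -0.3904.
Neither value makes a denominator zero (y != 1, y != -1), so both are valid.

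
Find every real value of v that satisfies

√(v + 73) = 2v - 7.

v = 8

Square both sides: v + 73 = (2v - 7)².
Expand and rearrange: 4v² - 29v - 24 = 0.
Solving gives v = 8 or v = -0.75.
Check each candidate in the original equation:
  v = 8: √(81) = 9, while 2v - 7 = 9 — valid.
  v = -0.75: √(72.25) = 8.5, while 2v - 7 = -8.5 — extraneous.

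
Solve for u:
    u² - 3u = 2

Rearrange to standard form: u² - 3u - 2 = 0.
Discriminant: (-3)² − 4·1·(-2) = 17.
Quadratic formula: u = (3 ± √17) / 2.
So u = 3/2 + √(17)/2 ≈ 3.5616 or u = 3/2 - √(17)/2 ≈ -0.5616.

u = -0.5616 or u = 3.5616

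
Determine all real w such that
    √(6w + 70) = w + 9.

w = -1

Square both sides: 6w + 70 = (w + 9)².
Expand and rearrange: w² + 12w + 11 = 0.
Solving gives w = -1 or w = -11.
Check each candidate in the original equation:
  w = -1: √(64) = 8, while w + 9 = 8 — valid.
  w = -11: √(4) = 2, while w + 9 = -2 — extraneous.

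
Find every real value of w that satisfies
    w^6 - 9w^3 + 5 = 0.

w = 0.841 or w = 2.0332

Let u = w^3. The equation becomes u^2 - 9u + 5 = 0.
By the quadratic formula, u = sqrt(61)/2 + 9/2 or u = 9/2 - sqrt(61)/2.
w^3 = sqrt(61)/2 + 9/2 gives w = (sqrt(61)/2 + 9/2)^(1/3) ~= 2.0332.
w^3 = 9/2 - sqrt(61)/2 gives w = (9/2 - sqrt(61)/2)^(1/3) ~= 0.841.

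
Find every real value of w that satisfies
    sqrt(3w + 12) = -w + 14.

Square both sides: 3w + 12 = (-w + 14)^2.
Expand and rearrange: w^2 - 31w + 184 = 0.
Solving gives w = 23 or w = 8.
Check each candidate in the original equation:
  w = 23: sqrt(81) = 9, while -w + 14 = -9 — extraneous.
  w = 8: sqrt(36) = 6, while -w + 14 = 6 — valid.

w = 8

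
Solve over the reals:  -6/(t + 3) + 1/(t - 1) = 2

Multiply both sides by (t + 3)(t - 1):
-6(t - 1) + (t + 3) = 2(t + 3)(t - 1).
Expand and collect terms: 2t² + 9t - 15 = 0.
By the quadratic formula, t = (-9 ± √201) / 4, so t ≈ 1.2944 or t ≈ -5.7944.
Neither value makes a denominator zero (t ≠ -3, t ≠ 1), so both are valid.

t = -5.7944 or t = 1.2944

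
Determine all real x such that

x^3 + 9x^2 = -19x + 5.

Rearrange: x^3 + 9x^2 + 19x - 5 = 0.
Possible rational roots are divisors of -5. Testing x = -5 gives 0, so (x + 5) is a factor.
Divide: x^3 + 9x^2 + 19x - 5 = (x + 5)(x^2 + 4x - 1).
Apply the quadratic formula to x^2 + 4x - 1 = 0: x = (-4 +/- sqrt(20))/2, i.e. x ~= 0.2361 or x ~= -4.2361.

x = -5 or x = -4.2361 or x = 0.2361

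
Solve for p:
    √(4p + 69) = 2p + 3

p = 3

Square both sides: 4p + 69 = (2p + 3)².
Expand and rearrange: 4p² + 8p - 60 = 0.
Solving gives p = 3 or p = -5.
Check each candidate in the original equation:
  p = 3: √(81) = 9, while 2p + 3 = 9 — valid.
  p = -5: √(49) = 7, while 2p + 3 = -7 — extraneous.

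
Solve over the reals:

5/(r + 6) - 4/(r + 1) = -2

r = -7.9408 or r = 0.4408

Multiply both sides by (r + 6)(r + 1):
5(r + 1) - 4(r + 6) = -2(r + 6)(r + 1).
Expand and collect terms: -2r^2 - 15r + 7 = 0.
By the quadratic formula, r = (15 +/- sqrt(281)) / -4, so r ~= -7.9408 or r ~= 0.4408.
Neither value makes a denominator zero (r != -6, r != -1), so both are valid.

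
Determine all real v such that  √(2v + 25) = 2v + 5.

Square both sides: 2v + 25 = (2v + 5)².
Expand and rearrange: 4v² + 18v = 0.
Solving gives v = 0 or v = -4.5.
Check each candidate in the original equation:
  v = 0: √(25) = 5, while 2v + 5 = 5 — valid.
  v = -4.5: √(16) = 4, while 2v + 5 = -4 — extraneous.

v = 0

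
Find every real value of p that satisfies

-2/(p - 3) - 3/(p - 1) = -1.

Multiply both sides by (p - 3)(p - 1):
-2(p - 1) - 3(p - 3) = -(p - 3)(p - 1).
Expand and collect terms: -p^2 + 9p - 14 = 0.
Factor or apply the quadratic formula: p = 2 or p = 7.
Neither value makes a denominator zero (p != 3, p != 1), so both are valid.

p = 2 or p = 7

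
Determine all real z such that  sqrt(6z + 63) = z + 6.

Square both sides: 6z + 63 = (z + 6)^2.
Expand and rearrange: z^2 + 6z - 27 = 0.
Solving gives z = 3 or z = -9.
Check each candidate in the original equation:
  z = 3: sqrt(81) = 9, while z + 6 = 9 — valid.
  z = -9: sqrt(9) = 3, while z + 6 = -3 — extraneous.

z = 3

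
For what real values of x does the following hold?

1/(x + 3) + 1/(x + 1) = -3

Multiply both sides by (x + 3)(x + 1):
(x + 1) + (x + 3) = -3(x + 3)(x + 1).
Expand and collect terms: -3x² - 14x - 13 = 0.
By the quadratic formula, x = (14 ± √40) / -6, so x ≈ -3.3874 or x ≈ -1.2792.
Neither value makes a denominator zero (x ≠ -3, x ≠ -1), so both are valid.

x = -3.3874 or x = -1.2792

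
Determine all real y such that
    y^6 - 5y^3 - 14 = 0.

y = -1.2599 or y = 1.9129

Let u = y^3. The equation becomes u^2 - 5u - 14 = 0.
Factor: (u - 7)(u + 2) = 0, so u = 7 or u = -2.
y^3 = 7 gives y = (7)^(1/3) ~= 1.9129.
y^3 = -2 gives y = -(2)^(1/3) ~= -1.2599.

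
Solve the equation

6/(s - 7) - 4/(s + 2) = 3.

s = -3.1132 or s = 8.7799

Multiply both sides by (s - 7)(s + 2):
6(s + 2) - 4(s - 7) = 3(s - 7)(s + 2).
Expand and collect terms: 3s^2 - 17s - 82 = 0.
By the quadratic formula, s = (17 +/- sqrt(1273)) / 6, so s ~= 8.7799 or s ~= -3.1132.
Neither value makes a denominator zero (s != 7, s != -2), so both are valid.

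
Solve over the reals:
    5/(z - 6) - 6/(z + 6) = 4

z = -7.3718 or z = 7.1218

Multiply both sides by (z - 6)(z + 6):
5(z + 6) - 6(z - 6) = 4(z - 6)(z + 6).
Expand and collect terms: 4z^2 + z - 210 = 0.
By the quadratic formula, z = (-1 +/- sqrt(3361)) / 8, so z ~= 7.1218 or z ~= -7.3718.
Neither value makes a denominator zero (z != 6, z != -6), so both are valid.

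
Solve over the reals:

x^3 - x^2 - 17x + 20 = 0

x = -4.1926 or x = 1.1926 or x = 4

Possible rational roots are divisors of 20. Testing x = 4 gives 0, so (x - 4) is a factor.
Divide: x^3 - x^2 - 17x + 20 = (x - 4)(x^2 + 3x - 5).
Apply the quadratic formula to x^2 + 3x - 5 = 0: x = (-3 +/- sqrt(29))/2, i.e. x ~= 1.1926 or x ~= -4.1926.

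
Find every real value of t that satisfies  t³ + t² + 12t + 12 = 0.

Possible rational roots are divisors of 12. Testing t = -1 gives 0, so (t + 1) is a factor.
Divide: t³ + t² + 12t + 12 = (t + 1)(t² + 12).
The quadratic t² + 12 has discriminant -48 < 0, so no further real roots.

t = -1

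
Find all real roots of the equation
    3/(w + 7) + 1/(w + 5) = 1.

Multiply both sides by (w + 7)(w + 5):
3(w + 5) + (w + 7) = (w + 7)(w + 5).
Expand and collect terms: w² + 8w + 13 = 0.
By the quadratic formula, w = (-8 ± √12) / 2, so w ≈ -2.2679 or w ≈ -5.7321.
Neither value makes a denominator zero (w ≠ -7, w ≠ -5), so both are valid.

w = -5.7321 or w = -2.2679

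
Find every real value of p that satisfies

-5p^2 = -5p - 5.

p = -0.618 or p = 1.618

Rearrange to standard form: -5p^2 + 5p + 5 = 0.
Discriminant: (5)^2 - 4*(-5)*5 = 125.
Quadratic formula: p = (-5 +/- sqrt(125)) / (-10).
So p = 1/2 - sqrt(5)/2 ~= -0.618 or p = 1/2 + sqrt(5)/2 ~= 1.618.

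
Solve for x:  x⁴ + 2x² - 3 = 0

x = -1 or x = 1

Let u = x². The equation becomes u² + 2u - 3 = 0.
Factor: (u - 1)(u + 3) = 0, so u = 1 or u = -3.
x² = 1 gives x = ±1.
x² = -3 < 0 has no real solution.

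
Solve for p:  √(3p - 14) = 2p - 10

Square both sides: 3p - 14 = (2p - 10)².
Expand and rearrange: 4p² - 43p + 114 = 0.
Solving gives p = 6 or p = 4.75.
Check each candidate in the original equation:
  p = 6: √(4) = 2, while 2p - 10 = 2 — valid.
  p = 4.75: √(0.25) = 0.5, while 2p - 10 = -0.5 — extraneous.

p = 6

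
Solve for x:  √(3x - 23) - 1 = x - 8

Isolate the radical: √(3x - 23) = x - 7.
Square both sides: 3x - 23 = (x - 7)².
Expand and rearrange: x² - 17x + 72 = 0.
Solving gives x = 9 or x = 8.
Check each candidate in the original equation:
  x = 9: √(4) = 2, while x - 7 = 2 — valid.
  x = 8: √(1) = 1, while x - 7 = 1 — valid.

x = 8 or x = 9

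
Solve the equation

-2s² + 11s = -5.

Rearrange to standard form: -2s² + 11s + 5 = 0.
Discriminant: (11)² − 4·(-2)·5 = 161.
Quadratic formula: s = (-11 ± √161) / (-4).
So s = 11/4 - √(161)/4 ≈ -0.4221 or s = 11/4 + √(161)/4 ≈ 5.9221.

s = -0.4221 or s = 5.9221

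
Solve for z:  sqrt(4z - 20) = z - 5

Square both sides: 4z - 20 = (z - 5)^2.
Expand and rearrange: z^2 - 14z + 45 = 0.
Solving gives z = 9 or z = 5.
Check each candidate in the original equation:
  z = 9: sqrt(16) = 4, while z - 5 = 4 — valid.
  z = 5: sqrt(0) = 0, while z - 5 = 0 — valid.

z = 5 or z = 9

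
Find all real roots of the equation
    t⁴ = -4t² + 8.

t = -1.21 or t = 1.21

Let u = t². The equation becomes u² + 4u - 8 = 0.
By the quadratic formula, u = -2 + 2·√(3) or u = -2·√(3) - 2.
t² = -2 + 2·√(3) gives t = ±√(-2 + 2·√(3)) ≈ ±1.21.
t² = -2·√(3) - 2 < 0 has no real solution.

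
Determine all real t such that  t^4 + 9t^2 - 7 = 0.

Let u = t^2. The equation becomes u^2 + 9u - 7 = 0.
By the quadratic formula, u = -9/2 + sqrt(109)/2 or u = -sqrt(109)/2 - 9/2.
t^2 = -9/2 + sqrt(109)/2 gives t = +/-sqrt(-9/2 + sqrt(109)/2) ~= +/-0.8486.
t^2 = -sqrt(109)/2 - 9/2 < 0 has no real solution.

t = -0.8486 or t = 0.8486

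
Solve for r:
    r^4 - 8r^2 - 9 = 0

Let u = r^2. The equation becomes u^2 - 8u - 9 = 0.
Factor: (u + 1)(u - 9) = 0, so u = -1 or u = 9.
r^2 = -1 < 0 has no real solution.
r^2 = 9 gives r = +/-3.

r = -3 or r = 3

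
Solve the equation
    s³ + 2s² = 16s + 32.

Rearrange: s³ + 2s² - 16s - 32 = 0.
Possible rational roots are divisors of -32. Testing s = -4 gives 0, so (s + 4) is a factor.
Divide: s³ + 2s² - 16s - 32 = (s + 4)(s² - 2s - 8).
Factor the quadratic: s = 4 or s = -2.

s = -4 or s = -2 or s = 4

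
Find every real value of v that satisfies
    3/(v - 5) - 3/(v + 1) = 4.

v = -1.6742 or v = 5.6742

Multiply both sides by (v - 5)(v + 1):
3(v + 1) - 3(v - 5) = 4(v - 5)(v + 1).
Expand and collect terms: 4v² - 16v - 38 = 0.
By the quadratic formula, v = (16 ± √864) / 8, so v ≈ 5.6742 or v ≈ -1.6742.
Neither value makes a denominator zero (v ≠ 5, v ≠ -1), so both are valid.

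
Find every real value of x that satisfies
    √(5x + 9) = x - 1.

Square both sides: 5x + 9 = (x - 1)².
Expand and rearrange: x² - 7x - 8 = 0.
Solving gives x = 8 or x = -1.
Check each candidate in the original equation:
  x = 8: √(49) = 7, while x - 1 = 7 — valid.
  x = -1: √(4) = 2, while x - 1 = -2 — extraneous.

x = 8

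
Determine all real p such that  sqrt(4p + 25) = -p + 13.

Square both sides: 4p + 25 = (-p + 13)^2.
Expand and rearrange: p^2 - 30p + 144 = 0.
Solving gives p = 24 or p = 6.
Check each candidate in the original equation:
  p = 24: sqrt(121) = 11, while -p + 13 = -11 — extraneous.
  p = 6: sqrt(49) = 7, while -p + 13 = 7 — valid.

p = 6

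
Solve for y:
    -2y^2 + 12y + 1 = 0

Discriminant: (12)^2 - 4*(-2)*1 = 152.
Quadratic formula: y = (-12 +/- sqrt(152)) / (-4).
So y = 3 - sqrt(38)/2 ~= -0.0822 or y = 3 + sqrt(38)/2 ~= 6.0822.

y = -0.0822 or y = 6.0822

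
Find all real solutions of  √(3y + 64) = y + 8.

Square both sides: 3y + 64 = (y + 8)².
Expand and rearrange: y² + 13y = 0.
Solving gives y = 0 or y = -13.
Check each candidate in the original equation:
  y = 0: √(64) = 8, while y + 8 = 8 — valid.
  y = -13: √(25) = 5, while y + 8 = -5 — extraneous.

y = 0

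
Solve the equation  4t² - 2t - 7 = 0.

t = -1.0963 or t = 1.5963

Discriminant: (-2)² − 4·4·(-7) = 116.
Quadratic formula: t = (2 ± √116) / 8.
So t = 1/4 + √(29)/4 ≈ 1.5963 or t = 1/4 - √(29)/4 ≈ -1.0963.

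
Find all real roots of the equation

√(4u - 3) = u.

Square both sides: 4u - 3 = (u)².
Expand and rearrange: u² - 4u + 3 = 0.
Solving gives u = 3 or u = 1.
Check each candidate in the original equation:
  u = 3: √(9) = 3, while u = 3 — valid.
  u = 1: √(1) = 1, while u = 1 — valid.

u = 1 or u = 3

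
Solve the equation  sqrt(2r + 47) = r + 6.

r = 1

Square both sides: 2r + 47 = (r + 6)^2.
Expand and rearrange: r^2 + 10r - 11 = 0.
Solving gives r = 1 or r = -11.
Check each candidate in the original equation:
  r = 1: sqrt(49) = 7, while r + 6 = 7 — valid.
  r = -11: sqrt(25) = 5, while r + 6 = -5 — extraneous.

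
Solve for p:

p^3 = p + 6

Rearrange: p^3 - p - 6 = 0.
Possible rational roots are divisors of -6. Testing p = 2 gives 0, so (p - 2) is a factor.
Divide: p^3 - p - 6 = (p - 2)(p^2 + 2p + 3).
The quadratic p^2 + 2p + 3 has discriminant -8 < 0, so no further real roots.

p = 2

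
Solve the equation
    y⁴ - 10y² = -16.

y = -2.8284 or y = -1.4142 or y = 1.4142 or y = 2.8284

Let u = y². The equation becomes u² - 10u + 16 = 0.
Factor: (u - 2)(u - 8) = 0, so u = 2 or u = 8.
y² = 2 gives y = ±√(2) ≈ ±1.4142.
y² = 8 gives y = ±2·√(2) ≈ ±2.8284.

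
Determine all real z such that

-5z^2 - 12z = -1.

Rearrange to standard form: -5z^2 - 12z + 1 = 0.
Discriminant: (-12)^2 - 4*(-5)*1 = 164.
Quadratic formula: z = (12 +/- sqrt(164)) / (-10).
So z = -sqrt(41)/5 - 6/5 ~= -2.4806 or z = -6/5 + sqrt(41)/5 ~= 0.0806.

z = -2.4806 or z = 0.0806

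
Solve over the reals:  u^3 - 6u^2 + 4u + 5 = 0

u = -0.618 or u = 1.618 or u = 5

Possible rational roots are divisors of 5. Testing u = 5 gives 0, so (u - 5) is a factor.
Divide: u^3 - 6u^2 + 4u + 5 = (u - 5)(u^2 - u - 1).
Apply the quadratic formula to u^2 - u - 1 = 0: u = (1 +/- sqrt(5))/2, i.e. u ~= 1.618 or u ~= -0.618.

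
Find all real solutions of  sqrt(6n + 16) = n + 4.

n = -2 or n = 0

Square both sides: 6n + 16 = (n + 4)^2.
Expand and rearrange: n^2 + 2n = 0.
Solving gives n = 0 or n = -2.
Check each candidate in the original equation:
  n = 0: sqrt(16) = 4, while n + 4 = 4 — valid.
  n = -2: sqrt(4) = 2, while n + 4 = 2 — valid.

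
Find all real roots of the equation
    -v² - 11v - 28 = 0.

v = -7 or v = -4

Factor: -1(v + 7)(v + 4) = 0.
So v = -7 or v = -4.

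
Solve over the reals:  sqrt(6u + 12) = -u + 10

Square both sides: 6u + 12 = (-u + 10)^2.
Expand and rearrange: u^2 - 26u + 88 = 0.
Solving gives u = 22 or u = 4.
Check each candidate in the original equation:
  u = 22: sqrt(144) = 12, while -u + 10 = -12 — extraneous.
  u = 4: sqrt(36) = 6, while -u + 10 = 6 — valid.

u = 4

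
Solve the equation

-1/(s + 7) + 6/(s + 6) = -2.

s = -8 or s = -7.5

Multiply both sides by (s + 7)(s + 6):
-(s + 6) + 6(s + 7) = -2(s + 7)(s + 6).
Expand and collect terms: -2s² - 31s - 120 = 0.
Factor or apply the quadratic formula: s = -8 or s = -7.5.
Neither value makes a denominator zero (s ≠ -7, s ≠ -6), so both are valid.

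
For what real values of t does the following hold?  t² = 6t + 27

t = -3 or t = 9

Bring every term to one side: t² - 6t - 27 = 0.
Factor: (t - 9)(t + 3) = 0.
So t = 9 or t = -3.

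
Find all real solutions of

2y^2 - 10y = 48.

Bring every term to one side: 2y^2 - 10y - 48 = 0.
Factor: 2(y + 3)(y - 8) = 0.
So y = -3 or y = 8.

y = -3 or y = 8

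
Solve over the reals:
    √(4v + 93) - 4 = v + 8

Isolate the radical: √(4v + 93) = v + 12.
Square both sides: 4v + 93 = (v + 12)².
Expand and rearrange: v² + 20v + 51 = 0.
Solving gives v = -3 or v = -17.
Check each candidate in the original equation:
  v = -3: √(81) = 9, while v + 12 = 9 — valid.
  v = -17: √(25) = 5, while v + 12 = -5 — extraneous.

v = -3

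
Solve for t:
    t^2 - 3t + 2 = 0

t = 1 or t = 2

Factor: (t - 1)(t - 2) = 0.
So t = 1 or t = 2.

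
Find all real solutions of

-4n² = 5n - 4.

n = -1.8042 or n = 0.5542

Rearrange to standard form: -4n² - 5n + 4 = 0.
Discriminant: (-5)² − 4·(-4)·4 = 89.
Quadratic formula: n = (5 ± √89) / (-8).
So n = -√(89)/8 - 5/8 ≈ -1.8042 or n = -5/8 + √(89)/8 ≈ 0.5542.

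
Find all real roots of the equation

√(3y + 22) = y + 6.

Square both sides: 3y + 22 = (y + 6)².
Expand and rearrange: y² + 9y + 14 = 0.
Solving gives y = -2 or y = -7.
Check each candidate in the original equation:
  y = -2: √(16) = 4, while y + 6 = 4 — valid.
  y = -7: √(1) = 1, while y + 6 = -1 — extraneous.

y = -2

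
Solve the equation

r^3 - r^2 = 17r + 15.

Rearrange: r^3 - r^2 - 17r - 15 = 0.
Possible rational roots are divisors of -15. Testing r = 5 gives 0, so (r - 5) is a factor.
Divide: r^3 - r^2 - 17r - 15 = (r - 5)(r^2 + 4r + 3).
Factor the quadratic: r = -1 or r = -3.

r = -3 or r = -1 or r = 5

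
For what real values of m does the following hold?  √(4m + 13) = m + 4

m = -3 or m = -1

Square both sides: 4m + 13 = (m + 4)².
Expand and rearrange: m² + 4m + 3 = 0.
Solving gives m = -1 or m = -3.
Check each candidate in the original equation:
  m = -1: √(9) = 3, while m + 4 = 3 — valid.
  m = -3: √(1) = 1, while m + 4 = 1 — valid.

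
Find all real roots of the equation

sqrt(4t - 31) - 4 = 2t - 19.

t = 8

Isolate the radical: sqrt(4t - 31) = 2t - 15.
Square both sides: 4t - 31 = (2t - 15)^2.
Expand and rearrange: 4t^2 - 64t + 256 = 0.
This gives the repeated root t = 8.
Check in the original equation:
  t = 8: sqrt(1) = 1, while 2t - 15 = 1 — valid.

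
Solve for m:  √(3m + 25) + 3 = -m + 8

Isolate the radical: √(3m + 25) = -m + 5.
Square both sides: 3m + 25 = (-m + 5)².
Expand and rearrange: m² - 13m = 0.
Solving gives m = 13 or m = 0.
Check each candidate in the original equation:
  m = 13: √(64) = 8, while -m + 5 = -8 — extraneous.
  m = 0: √(25) = 5, while -m + 5 = 5 — valid.

m = 0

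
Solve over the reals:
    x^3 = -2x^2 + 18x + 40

x = -4 or x = -2.3166 or x = 4.3166

Rearrange: x^3 + 2x^2 - 18x - 40 = 0.
Possible rational roots are divisors of -40. Testing x = -4 gives 0, so (x + 4) is a factor.
Divide: x^3 + 2x^2 - 18x - 40 = (x + 4)(x^2 - 2x - 10).
Apply the quadratic formula to x^2 - 2x - 10 = 0: x = (2 +/- sqrt(44))/2, i.e. x ~= 4.3166 or x ~= -2.3166.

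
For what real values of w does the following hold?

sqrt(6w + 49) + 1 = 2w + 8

Isolate the radical: sqrt(6w + 49) = 2w + 7.
Square both sides: 6w + 49 = (2w + 7)^2.
Expand and rearrange: 4w^2 + 22w = 0.
Solving gives w = 0 or w = -5.5.
Check each candidate in the original equation:
  w = 0: sqrt(49) = 7, while 2w + 7 = 7 — valid.
  w = -5.5: sqrt(16) = 4, while 2w + 7 = -4 — extraneous.

w = 0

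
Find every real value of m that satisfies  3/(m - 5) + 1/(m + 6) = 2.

m = -5.5622 or m = 6.5622

Multiply both sides by (m - 5)(m + 6):
3(m + 6) + (m - 5) = 2(m - 5)(m + 6).
Expand and collect terms: 2m² - 2m - 73 = 0.
By the quadratic formula, m = (2 ± √588) / 4, so m ≈ 6.5622 or m ≈ -5.5622.
Neither value makes a denominator zero (m ≠ 5, m ≠ -6), so both are valid.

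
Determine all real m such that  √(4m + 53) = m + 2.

m = 7

Square both sides: 4m + 53 = (m + 2)².
Expand and rearrange: m² - 49 = 0.
Solving gives m = 7 or m = -7.
Check each candidate in the original equation:
  m = 7: √(81) = 9, while m + 2 = 9 — valid.
  m = -7: √(25) = 5, while m + 2 = -5 — extraneous.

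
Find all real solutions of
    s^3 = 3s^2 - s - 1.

s = -0.4142 or s = 1 or s = 2.4142

Rearrange: s^3 - 3s^2 + s + 1 = 0.
Possible rational roots are divisors of 1. Testing s = 1 gives 0, so (s - 1) is a factor.
Divide: s^3 - 3s^2 + s + 1 = (s - 1)(s^2 - 2s - 1).
Apply the quadratic formula to s^2 - 2s - 1 = 0: s = (2 +/- sqrt(8))/2, i.e. s ~= 2.4142 or s ~= -0.4142.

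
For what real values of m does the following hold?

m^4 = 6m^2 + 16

m = -2.8284 or m = 2.8284

Let u = m^2. The equation becomes u^2 - 6u - 16 = 0.
Factor: (u - 8)(u + 2) = 0, so u = 8 or u = -2.
m^2 = 8 gives m = +/-2*sqrt(2) ~= +/-2.8284.
m^2 = -2 < 0 has no real solution.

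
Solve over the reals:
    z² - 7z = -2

z = 0.2984 or z = 6.7016

Rearrange to standard form: z² - 7z + 2 = 0.
Discriminant: (-7)² − 4·1·2 = 41.
Quadratic formula: z = (7 ± √41) / 2.
So z = √(41)/2 + 7/2 ≈ 6.7016 or z = 7/2 - √(41)/2 ≈ 0.2984.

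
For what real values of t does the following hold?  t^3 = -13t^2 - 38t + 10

t = -8.2426 or t = -5 or t = 0.2426

Rearrange: t^3 + 13t^2 + 38t - 10 = 0.
Possible rational roots are divisors of -10. Testing t = -5 gives 0, so (t + 5) is a factor.
Divide: t^3 + 13t^2 + 38t - 10 = (t + 5)(t^2 + 8t - 2).
Apply the quadratic formula to t^2 + 8t - 2 = 0: t = (-8 +/- sqrt(72))/2, i.e. t ~= 0.2426 or t ~= -8.2426.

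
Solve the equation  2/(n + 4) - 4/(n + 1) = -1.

n = -5 or n = 2

Multiply both sides by (n + 4)(n + 1):
2(n + 1) - 4(n + 4) = -(n + 4)(n + 1).
Expand and collect terms: -n^2 - 3n + 10 = 0.
Factor or apply the quadratic formula: n = -5 or n = 2.
Neither value makes a denominator zero (n != -4, n != -1), so both are valid.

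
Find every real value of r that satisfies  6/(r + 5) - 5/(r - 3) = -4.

r = -6.3227 or r = 4.0727

Multiply both sides by (r + 5)(r - 3):
6(r - 3) - 5(r + 5) = -4(r + 5)(r - 3).
Expand and collect terms: -4r² - 9r + 103 = 0.
By the quadratic formula, r = (9 ± √1729) / -8, so r ≈ -6.3227 or r ≈ 4.0727.
Neither value makes a denominator zero (r ≠ -5, r ≠ 3), so both are valid.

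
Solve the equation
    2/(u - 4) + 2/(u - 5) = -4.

Multiply both sides by (u - 4)(u - 5):
2(u - 5) + 2(u - 4) = -4(u - 4)(u - 5).
Expand and collect terms: -4u² + 32u - 62 = 0.
By the quadratic formula, u = (-32 ± √32) / -8, so u ≈ 3.2929 or u ≈ 4.7071.
Neither value makes a denominator zero (u ≠ 4, u ≠ 5), so both are valid.

u = 3.2929 or u = 4.7071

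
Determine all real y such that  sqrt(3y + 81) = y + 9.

Square both sides: 3y + 81 = (y + 9)^2.
Expand and rearrange: y^2 + 15y = 0.
Solving gives y = 0 or y = -15.
Check each candidate in the original equation:
  y = 0: sqrt(81) = 9, while y + 9 = 9 — valid.
  y = -15: sqrt(36) = 6, while y + 9 = -6 — extraneous.

y = 0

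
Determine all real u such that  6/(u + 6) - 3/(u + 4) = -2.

Multiply both sides by (u + 6)(u + 4):
6(u + 4) - 3(u + 6) = -2(u + 6)(u + 4).
Expand and collect terms: -2u² - 23u - 54 = 0.
By the quadratic formula, u = (23 ± √97) / -4, so u ≈ -8.2122 or u ≈ -3.2878.
Neither value makes a denominator zero (u ≠ -6, u ≠ -4), so both are valid.

u = -8.2122 or u = -3.2878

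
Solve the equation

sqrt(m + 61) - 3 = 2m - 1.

Isolate the radical: sqrt(m + 61) = 2m + 2.
Square both sides: m + 61 = (2m + 2)^2.
Expand and rearrange: 4m^2 + 7m - 57 = 0.
Solving gives m = 3 or m = -4.75.
Check each candidate in the original equation:
  m = 3: sqrt(64) = 8, while 2m + 2 = 8 — valid.
  m = -4.75: sqrt(56.25) = 7.5, while 2m + 2 = -7.5 — extraneous.

m = 3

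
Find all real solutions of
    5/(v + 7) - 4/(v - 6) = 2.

v = -3.8642 or v = 3.3642

Multiply both sides by (v + 7)(v - 6):
5(v - 6) - 4(v + 7) = 2(v + 7)(v - 6).
Expand and collect terms: 2v² + v - 26 = 0.
By the quadratic formula, v = (-1 ± √209) / 4, so v ≈ 3.3642 or v ≈ -3.8642.
Neither value makes a denominator zero (v ≠ -7, v ≠ 6), so both are valid.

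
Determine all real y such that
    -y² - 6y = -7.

Bring every term to one side: -y² - 6y + 7 = 0.
Factor: -1(y + 7)(y - 1) = 0.
So y = -7 or y = 1.

y = -7 or y = 1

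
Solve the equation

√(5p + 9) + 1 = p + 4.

p = -1 or p = 0

Isolate the radical: √(5p + 9) = p + 3.
Square both sides: 5p + 9 = (p + 3)².
Expand and rearrange: p² + p = 0.
Solving gives p = 0 or p = -1.
Check each candidate in the original equation:
  p = 0: √(9) = 3, while p + 3 = 3 — valid.
  p = -1: √(4) = 2, while p + 3 = 2 — valid.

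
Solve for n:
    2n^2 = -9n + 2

Rearrange to standard form: 2n^2 + 9n - 2 = 0.
Discriminant: (9)^2 - 4*2*(-2) = 97.
Quadratic formula: n = (-9 +/- sqrt(97)) / 4.
So n = -9/4 + sqrt(97)/4 ~= 0.2122 or n = -sqrt(97)/4 - 9/4 ~= -4.7122.

n = -4.7122 or n = 0.2122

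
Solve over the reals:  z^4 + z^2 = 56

Let u = z^2. The equation becomes u^2 + u - 56 = 0.
Factor: (u + 8)(u - 7) = 0, so u = -8 or u = 7.
z^2 = -8 < 0 has no real solution.
z^2 = 7 gives z = +/-sqrt(7) ~= +/-2.6458.

z = -2.6458 or z = 2.6458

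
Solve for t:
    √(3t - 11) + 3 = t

t = 4 or t = 5

Isolate the radical: √(3t - 11) = t - 3.
Square both sides: 3t - 11 = (t - 3)².
Expand and rearrange: t² - 9t + 20 = 0.
Solving gives t = 5 or t = 4.
Check each candidate in the original equation:
  t = 5: √(4) = 2, while t - 3 = 2 — valid.
  t = 4: √(1) = 1, while t - 3 = 1 — valid.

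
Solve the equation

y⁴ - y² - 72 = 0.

y = -3 or y = 3

Let u = y². The equation becomes u² - u - 72 = 0.
Factor: (u + 8)(u - 9) = 0, so u = -8 or u = 9.
y² = -8 < 0 has no real solution.
y² = 9 gives y = ±3.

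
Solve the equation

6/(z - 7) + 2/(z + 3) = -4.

Multiply both sides by (z - 7)(z + 3):
6(z + 3) + 2(z - 7) = -4(z - 7)(z + 3).
Expand and collect terms: -4z^2 + 8z + 80 = 0.
By the quadratic formula, z = (-8 +/- sqrt(1344)) / -8, so z ~= -3.5826 or z ~= 5.5826.
Neither value makes a denominator zero (z != 7, z != -3), so both are valid.

z = -3.5826 or z = 5.5826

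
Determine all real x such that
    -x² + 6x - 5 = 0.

x = 1 or x = 5

Factor: -1(x - 1)(x - 5) = 0.
So x = 1 or x = 5.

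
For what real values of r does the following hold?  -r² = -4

r = -2 or r = 2

Bring every term to one side: -r² + 4 = 0.
Factor: -1(r - 2)(r + 2) = 0.
So r = 2 or r = -2.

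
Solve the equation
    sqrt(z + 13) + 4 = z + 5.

Isolate the radical: sqrt(z + 13) = z + 1.
Square both sides: z + 13 = (z + 1)^2.
Expand and rearrange: z^2 + z - 12 = 0.
Solving gives z = 3 or z = -4.
Check each candidate in the original equation:
  z = 3: sqrt(16) = 4, while z + 1 = 4 — valid.
  z = -4: sqrt(9) = 3, while z + 1 = -3 — extraneous.

z = 3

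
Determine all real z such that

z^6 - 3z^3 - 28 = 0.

z = -1.5874 or z = 1.9129

Let u = z^3. The equation becomes u^2 - 3u - 28 = 0.
Factor: (u - 7)(u + 4) = 0, so u = 7 or u = -4.
z^3 = 7 gives z = (7)^(1/3) ~= 1.9129.
z^3 = -4 gives z = -(4)^(1/3) ~= -1.5874.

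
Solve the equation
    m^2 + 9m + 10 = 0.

m = -7.7016 or m = -1.2984

Discriminant: (9)^2 - 4*1*10 = 41.
Quadratic formula: m = (-9 +/- sqrt(41)) / 2.
So m = -9/2 + sqrt(41)/2 ~= -1.2984 or m = -9/2 - sqrt(41)/2 ~= -7.7016.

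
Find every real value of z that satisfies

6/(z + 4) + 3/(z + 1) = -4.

z = -5.7792 or z = -1.4708

Multiply both sides by (z + 4)(z + 1):
6(z + 1) + 3(z + 4) = -4(z + 4)(z + 1).
Expand and collect terms: -4z² - 29z - 34 = 0.
By the quadratic formula, z = (29 ± √297) / -8, so z ≈ -5.7792 or z ≈ -1.4708.
Neither value makes a denominator zero (z ≠ -4, z ≠ -1), so both are valid.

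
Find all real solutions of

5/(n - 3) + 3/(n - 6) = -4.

Multiply both sides by (n - 3)(n - 6):
5(n - 6) + 3(n - 3) = -4(n - 3)(n - 6).
Expand and collect terms: -4n^2 + 28n - 33 = 0.
Factor or apply the quadratic formula: n = 1.5 or n = 5.5.
Neither value makes a denominator zero (n != 3, n != 6), so both are valid.

n = 1.5 or n = 5.5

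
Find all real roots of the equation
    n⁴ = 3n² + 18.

Let u = n². The equation becomes u² - 3u - 18 = 0.
Factor: (u - 6)(u + 3) = 0, so u = 6 or u = -3.
n² = 6 gives n = ±√(6) ≈ ±2.4495.
n² = -3 < 0 has no real solution.

n = -2.4495 or n = 2.4495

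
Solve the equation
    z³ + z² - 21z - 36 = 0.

z = -4 or z = -1.8541 or z = 4.8541

Possible rational roots are divisors of -36. Testing z = -4 gives 0, so (z + 4) is a factor.
Divide: z³ + z² - 21z - 36 = (z + 4)(z² - 3z - 9).
Apply the quadratic formula to z² - 3z - 9 = 0: z = (3 ± √45)/2, i.e. z ≈ 4.8541 or z ≈ -1.8541.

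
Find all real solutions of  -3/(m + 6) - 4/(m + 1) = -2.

Multiply both sides by (m + 6)(m + 1):
-3(m + 1) - 4(m + 6) = -2(m + 6)(m + 1).
Expand and collect terms: -2m² - 7m + 15 = 0.
Factor or apply the quadratic formula: m = -5 or m = 1.5.
Neither value makes a denominator zero (m ≠ -6, m ≠ -1), so both are valid.

m = -5 or m = 1.5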